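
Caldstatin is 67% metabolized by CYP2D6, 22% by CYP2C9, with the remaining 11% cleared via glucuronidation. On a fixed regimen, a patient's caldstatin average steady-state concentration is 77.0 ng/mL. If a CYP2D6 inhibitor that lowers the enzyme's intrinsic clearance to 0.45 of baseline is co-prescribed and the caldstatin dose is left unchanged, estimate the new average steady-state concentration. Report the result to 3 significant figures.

The CYP2D6 pathway (67% of clearance) is reduced to 0.45× activity: 0.67 × 0.45 = 0.3015.
CYP2C9 (22%) and the residual 11% are unaffected.
Relative clearance = 0.3015 + 0.22 + 0.11 = 0.6315.
Average steady-state concentration ∝ 1/CL, so new value = 77.0 / 0.6315 = 122 ng/mL.

122 ng/mL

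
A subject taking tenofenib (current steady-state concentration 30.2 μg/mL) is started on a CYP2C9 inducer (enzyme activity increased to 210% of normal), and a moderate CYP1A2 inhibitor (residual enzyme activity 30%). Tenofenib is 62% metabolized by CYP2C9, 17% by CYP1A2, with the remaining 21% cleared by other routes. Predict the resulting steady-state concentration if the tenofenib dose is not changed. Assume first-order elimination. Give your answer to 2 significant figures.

19 μg/mL

CYP2C9: 0.62 × 2.1 = 1.302
CYP1A2: 0.17 × 0.3 = 0.051
Other: 0.21 (unchanged)
New clearance relative to baseline: 1.302 + 0.051 + 0.21 = 1.563.
New steady-state concentration = 30.2 / 1.563 = 19 μg/mL (concentration scales inversely with clearance).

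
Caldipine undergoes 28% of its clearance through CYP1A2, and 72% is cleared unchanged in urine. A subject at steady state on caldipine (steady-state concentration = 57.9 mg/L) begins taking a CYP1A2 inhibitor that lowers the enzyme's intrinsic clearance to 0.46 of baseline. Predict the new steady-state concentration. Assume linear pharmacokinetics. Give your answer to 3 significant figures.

68.2 mg/L

The CYP1A2 pathway (28% of clearance) drops to 0.46× activity: 0.28 × 0.46 = 0.1288.
The remaining 72% of clearance is unaffected.
CL_new/CL_old = 0.1288 + 0.72 = 0.8488.
New steady-state concentration = baseline ÷ relative clearance = 57.9 / 0.8488 = 68.2 mg/L.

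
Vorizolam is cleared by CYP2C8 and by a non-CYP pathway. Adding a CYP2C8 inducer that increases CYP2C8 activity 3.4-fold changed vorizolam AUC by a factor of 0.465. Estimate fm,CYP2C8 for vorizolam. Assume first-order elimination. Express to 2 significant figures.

CL'/CL = 1 / 0.465 = 2.151
3.4·fm + (1 − fm) = 2.151
fm = (2.151 − 1) / (3.4 − 1) = 0.48

0.48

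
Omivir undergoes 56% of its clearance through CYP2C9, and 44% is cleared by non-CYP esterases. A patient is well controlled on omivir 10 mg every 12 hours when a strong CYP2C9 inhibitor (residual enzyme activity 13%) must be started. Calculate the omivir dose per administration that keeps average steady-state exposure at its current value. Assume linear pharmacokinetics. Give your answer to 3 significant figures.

5.13 mg

The CYP2C9 pathway (56% of clearance) drops to 0.13× activity: 0.56 × 0.13 = 0.0728.
The remaining 44% of clearance is unaffected.
Relative clearance = 0.0728 + 0.44 = 0.5128.
Css,avg = (dose rate)/CL, so holding Css fixed requires dose ∝ CL: 10 × 0.5128 = 5.13 mg.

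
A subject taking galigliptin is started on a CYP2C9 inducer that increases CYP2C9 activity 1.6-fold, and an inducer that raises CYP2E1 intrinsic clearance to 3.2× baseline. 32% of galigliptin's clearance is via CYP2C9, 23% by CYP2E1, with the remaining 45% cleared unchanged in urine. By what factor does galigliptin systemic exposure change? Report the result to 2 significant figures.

0.59

The CYP2C9 pathway (32% of clearance) rises to 1.6× activity: 0.32 × 1.6 = 0.512.
The CYP2E1 pathway (23% of clearance) increases to 3.2× activity: 0.23 × 3.2 = 0.736.
Non-CYP routes (45%) are unchanged.
CL_new/CL_old = 0.512 + 0.736 + 0.45 = 1.698.
Net systemic exposure ratio = 1 / 1.698 = 0.59.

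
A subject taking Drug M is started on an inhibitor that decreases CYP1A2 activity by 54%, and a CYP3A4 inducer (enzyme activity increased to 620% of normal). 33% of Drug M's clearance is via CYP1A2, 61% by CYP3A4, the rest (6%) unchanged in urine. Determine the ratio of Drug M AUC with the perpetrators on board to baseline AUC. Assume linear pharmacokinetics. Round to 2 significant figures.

The CYP1A2 pathway (33% of clearance) is reduced to 0.46× activity: 0.33 × 0.46 = 0.1518.
The CYP3A4 pathway (61% of clearance) increases to 6.2× activity: 0.61 × 6.2 = 3.782.
The remaining 6% of clearance is unaffected.
CL_new/CL_old = 0.1518 + 3.782 + 0.06 = 3.9938.
Net AUC ratio = 1 / 3.9938 = 0.25.

0.25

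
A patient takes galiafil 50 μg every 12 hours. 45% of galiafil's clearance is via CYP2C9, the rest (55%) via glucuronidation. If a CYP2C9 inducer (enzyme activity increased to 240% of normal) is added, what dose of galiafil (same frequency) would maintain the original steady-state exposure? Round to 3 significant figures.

81.5 μg

The CYP2C9 pathway (45% of clearance) is boosted to 2.4× activity: 0.45 × 2.4 = 1.08.
The remaining 55% of clearance is unaffected.
New clearance relative to baseline: 1.08 + 0.55 = 1.63.
To maintain the same steady-state level, dose must scale with clearance: new dose = 50 × 1.63 = 81.5 μg.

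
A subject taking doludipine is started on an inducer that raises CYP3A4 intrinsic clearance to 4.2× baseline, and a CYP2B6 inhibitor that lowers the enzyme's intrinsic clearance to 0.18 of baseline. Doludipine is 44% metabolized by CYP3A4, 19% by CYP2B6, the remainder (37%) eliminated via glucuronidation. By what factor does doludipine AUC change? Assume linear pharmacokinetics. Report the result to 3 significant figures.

0.444

The CYP3A4 pathway (44% of clearance) is boosted to 4.2× activity: 0.44 × 4.2 = 1.848.
The CYP2B6 pathway (19% of clearance) drops to 0.18× activity: 0.19 × 0.18 = 0.0342.
The remaining 37% of clearance is unaffected.
CL_new/CL_old = 1.848 + 0.0342 + 0.37 = 2.2522.
Because AUC varies inversely with clearance, the combined effect is 1 / 2.2522 = 0.444.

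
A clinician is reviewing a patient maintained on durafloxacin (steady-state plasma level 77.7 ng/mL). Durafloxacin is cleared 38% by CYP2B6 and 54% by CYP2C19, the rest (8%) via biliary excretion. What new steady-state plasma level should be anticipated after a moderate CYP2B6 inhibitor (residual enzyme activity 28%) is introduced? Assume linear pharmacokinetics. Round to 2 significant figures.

1.1 × 10² ng/mL

CYP2B6: 0.38 × 0.28 = 0.1064
CYP2C19: 0.54 (unchanged)
Other: 0.08 (unchanged)
Relative clearance = 0.1064 + 0.54 + 0.08 = 0.7264.
With dosing unchanged, steady-state plasma level scales as 1/CL: 77.7 / 0.7264 = 1.1 × 10² ng/mL.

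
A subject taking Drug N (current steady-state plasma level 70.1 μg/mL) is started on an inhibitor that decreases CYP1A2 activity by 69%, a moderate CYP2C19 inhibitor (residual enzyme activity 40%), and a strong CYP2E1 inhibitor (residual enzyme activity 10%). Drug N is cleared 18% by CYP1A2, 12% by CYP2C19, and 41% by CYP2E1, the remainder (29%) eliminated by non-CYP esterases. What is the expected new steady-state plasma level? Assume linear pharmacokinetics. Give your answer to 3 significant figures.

The CYP1A2 pathway (18% of clearance) drops to 0.31× activity: 0.18 × 0.31 = 0.0558.
The CYP2C19 pathway (12% of clearance) is reduced to 0.4× activity: 0.12 × 0.4 = 0.048.
The CYP2E1 pathway (41% of clearance) is reduced to 0.1× activity: 0.41 × 0.1 = 0.041.
Non-CYP routes (29%) are unchanged.
New clearance relative to baseline: 0.0558 + 0.048 + 0.041 + 0.29 = 0.4348.
New steady-state plasma level = 70.1 / 0.4348 = 161 μg/mL (concentration scales inversely with clearance).

161 μg/mL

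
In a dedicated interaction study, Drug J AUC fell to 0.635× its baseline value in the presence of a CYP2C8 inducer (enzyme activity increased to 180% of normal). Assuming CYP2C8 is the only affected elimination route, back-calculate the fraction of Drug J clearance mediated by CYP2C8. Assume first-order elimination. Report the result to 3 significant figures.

0.719

Let x = fm,CYP2C8. Because AUC ∝ 1/CL, relative clearance rose to 1/0.635 = 1.575.
Only the CYP2C8 route changed, so 1.575 = x·1.8 + (1 − x), giving x = 0.719.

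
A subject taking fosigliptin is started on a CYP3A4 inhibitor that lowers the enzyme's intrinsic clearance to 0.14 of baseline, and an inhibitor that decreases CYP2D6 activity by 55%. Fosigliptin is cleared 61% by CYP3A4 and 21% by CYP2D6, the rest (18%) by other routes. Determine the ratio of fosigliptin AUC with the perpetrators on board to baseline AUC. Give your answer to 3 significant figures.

2.78

The CYP3A4 pathway (61% of clearance) is reduced to 0.14× activity: 0.61 × 0.14 = 0.0854.
The CYP2D6 pathway (21% of clearance) falls to 0.45× activity: 0.21 × 0.45 = 0.0945.
Non-CYP routes (18%) are unchanged.
Relative clearance = 0.0854 + 0.0945 + 0.18 = 0.3599.
Because AUC varies inversely with clearance, the combined effect is 1 / 0.3599 = 2.78.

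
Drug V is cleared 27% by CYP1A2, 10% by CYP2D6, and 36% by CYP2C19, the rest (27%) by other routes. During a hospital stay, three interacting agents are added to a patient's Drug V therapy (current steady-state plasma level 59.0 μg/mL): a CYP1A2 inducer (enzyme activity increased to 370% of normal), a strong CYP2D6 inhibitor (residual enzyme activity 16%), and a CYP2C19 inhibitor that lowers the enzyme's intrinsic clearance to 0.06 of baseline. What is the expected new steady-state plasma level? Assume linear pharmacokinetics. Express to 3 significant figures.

45.2 μg/mL

The CYP1A2 pathway (27% of clearance) is boosted to 3.7× activity: 0.27 × 3.7 = 0.999.
The CYP2D6 pathway (10% of clearance) is reduced to 0.16× activity: 0.1 × 0.16 = 0.016.
The CYP2C19 pathway (36% of clearance) drops to 0.06× activity: 0.36 × 0.06 = 0.0216.
The remaining 27% of clearance is unaffected.
Relative clearance = 0.999 + 0.016 + 0.0216 + 0.27 = 1.3066.
New steady-state plasma level = 59.0 / 1.3066 = 45.2 μg/mL (concentration scales inversely with clearance).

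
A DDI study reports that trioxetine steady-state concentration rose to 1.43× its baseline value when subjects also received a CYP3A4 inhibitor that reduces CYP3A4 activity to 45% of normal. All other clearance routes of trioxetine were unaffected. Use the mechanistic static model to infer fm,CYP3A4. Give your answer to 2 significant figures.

CL'/CL = 1 / 1.43 = 0.6993
0.45·fm + (1 − fm) = 0.6993
fm = (0.6993 − 1) / (0.45 − 1) = 0.55

0.55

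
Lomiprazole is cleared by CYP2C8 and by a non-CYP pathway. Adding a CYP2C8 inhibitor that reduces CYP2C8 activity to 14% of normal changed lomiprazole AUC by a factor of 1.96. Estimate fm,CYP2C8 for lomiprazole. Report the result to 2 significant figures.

0.57

CL'/CL = 1 / 1.96 = 0.5102
0.14·fm + (1 − fm) = 0.5102
fm = (0.5102 − 1) / (0.14 − 1) = 0.57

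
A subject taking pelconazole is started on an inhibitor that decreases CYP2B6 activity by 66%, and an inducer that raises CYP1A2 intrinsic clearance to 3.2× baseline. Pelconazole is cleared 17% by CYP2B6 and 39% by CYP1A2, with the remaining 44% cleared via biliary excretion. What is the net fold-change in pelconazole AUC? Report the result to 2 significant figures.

0.57

The CYP2B6 pathway (17% of clearance) falls to 0.34× activity: 0.17 × 0.34 = 0.0578.
The CYP1A2 pathway (39% of clearance) is boosted to 3.2× activity: 0.39 × 3.2 = 1.248.
The remaining 44% of clearance is unaffected.
CL_new/CL_old = 0.0578 + 1.248 + 0.44 = 1.7458.
Because AUC varies inversely with clearance, the combined effect is 1 / 1.7458 = 0.57.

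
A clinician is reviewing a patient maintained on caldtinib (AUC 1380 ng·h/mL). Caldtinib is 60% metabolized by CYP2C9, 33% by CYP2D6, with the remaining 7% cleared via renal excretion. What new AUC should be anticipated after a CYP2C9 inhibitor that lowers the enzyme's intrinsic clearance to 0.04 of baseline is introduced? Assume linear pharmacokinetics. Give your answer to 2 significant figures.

3.3 × 10³ ng·h/mL

The CYP2C9 pathway (60% of clearance) drops to 0.04× activity: 0.6 × 0.04 = 0.024.
CYP2D6 (33%) and the residual 7% are unaffected.
Relative clearance = 0.024 + 0.33 + 0.07 = 0.424.
With dosing unchanged, AUC scales as 1/CL: 1380 / 0.424 = 3.3 × 10³ ng·h/mL.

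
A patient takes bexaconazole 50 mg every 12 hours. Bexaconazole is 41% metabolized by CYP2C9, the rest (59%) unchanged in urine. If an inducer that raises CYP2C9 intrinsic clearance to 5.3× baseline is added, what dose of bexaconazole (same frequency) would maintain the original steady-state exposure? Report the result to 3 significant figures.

CYP2C9: 0.41 × 5.3 = 2.173
Other: 0.59 (unchanged)
Relative clearance = 2.173 + 0.59 = 2.763.
Css,avg = (dose rate)/CL, so holding Css fixed requires dose ∝ CL: 50 × 2.763 = 138 mg.

138 mg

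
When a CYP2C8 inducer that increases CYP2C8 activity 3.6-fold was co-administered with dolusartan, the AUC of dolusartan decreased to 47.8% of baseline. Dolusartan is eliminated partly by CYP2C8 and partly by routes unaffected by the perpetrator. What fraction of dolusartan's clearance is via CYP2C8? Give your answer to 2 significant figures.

0.42

CL'/CL = 1 / 0.478 = 2.092
3.6·fm + (1 − fm) = 2.092
fm = (2.092 − 1) / (3.6 − 1) = 0.42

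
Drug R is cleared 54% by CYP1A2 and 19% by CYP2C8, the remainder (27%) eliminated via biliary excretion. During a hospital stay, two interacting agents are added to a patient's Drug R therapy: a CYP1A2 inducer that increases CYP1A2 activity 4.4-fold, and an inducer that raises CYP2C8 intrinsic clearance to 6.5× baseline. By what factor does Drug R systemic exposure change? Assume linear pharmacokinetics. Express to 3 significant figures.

The CYP1A2 pathway (54% of clearance) is boosted to 4.4× activity: 0.54 × 4.4 = 2.376.
The CYP2C8 pathway (19% of clearance) increases to 6.5× activity: 0.19 × 6.5 = 1.235.
The remaining 27% of clearance is unaffected.
CL_new/CL_old = 2.376 + 1.235 + 0.27 = 3.881.
Systemic exposure ∝ 1/CL: fold-change = 1 / 3.881 = 0.258.

0.258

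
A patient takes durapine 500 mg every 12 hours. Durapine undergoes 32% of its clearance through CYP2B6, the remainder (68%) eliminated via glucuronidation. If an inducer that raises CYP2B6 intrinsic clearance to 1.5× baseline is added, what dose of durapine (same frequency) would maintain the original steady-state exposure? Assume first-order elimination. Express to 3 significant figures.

The CYP2B6 pathway (32% of clearance) increases to 1.5× activity: 0.32 × 1.5 = 0.48.
Non-CYP routes (68%) are unchanged.
CL_new/CL_old = 0.48 + 0.68 = 1.16.
To maintain the same steady-state level, dose must scale with clearance: new dose = 500 × 1.16 = 580 mg.

580 mg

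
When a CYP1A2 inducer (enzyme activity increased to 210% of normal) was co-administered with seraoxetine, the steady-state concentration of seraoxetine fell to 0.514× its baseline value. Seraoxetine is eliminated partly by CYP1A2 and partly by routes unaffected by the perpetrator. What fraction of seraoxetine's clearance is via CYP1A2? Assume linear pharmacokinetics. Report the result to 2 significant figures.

CL'/CL = 1 / 0.514 = 1.946
2.1·fm + (1 − fm) = 1.946
fm = (1.946 − 1) / (2.1 − 1) = 0.86

0.86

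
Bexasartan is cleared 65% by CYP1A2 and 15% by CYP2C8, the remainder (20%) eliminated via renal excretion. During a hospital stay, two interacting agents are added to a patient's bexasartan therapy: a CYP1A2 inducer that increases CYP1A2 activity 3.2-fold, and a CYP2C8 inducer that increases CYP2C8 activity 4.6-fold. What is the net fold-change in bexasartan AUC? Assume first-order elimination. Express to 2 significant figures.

CYP1A2: 0.65 × 3.2 = 2.08
CYP2C8: 0.15 × 4.6 = 0.69
Other: 0.2 (unchanged)
Relative clearance = 2.08 + 0.69 + 0.2 = 2.97.
Because AUC varies inversely with clearance, the combined effect is 1 / 2.97 = 0.34.

0.34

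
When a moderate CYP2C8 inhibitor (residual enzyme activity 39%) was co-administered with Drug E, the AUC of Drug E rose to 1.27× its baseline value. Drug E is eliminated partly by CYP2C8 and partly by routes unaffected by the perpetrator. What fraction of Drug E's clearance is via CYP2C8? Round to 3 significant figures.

0.349

Write x for the fraction cleared via CYP2C8. The observed AUC change means clearance fell to 1/1.27 = 0.7874 of baseline.
Only the CYP2C8 route changed, so 0.7874 = x·0.39 + (1 − x), giving x = 0.349.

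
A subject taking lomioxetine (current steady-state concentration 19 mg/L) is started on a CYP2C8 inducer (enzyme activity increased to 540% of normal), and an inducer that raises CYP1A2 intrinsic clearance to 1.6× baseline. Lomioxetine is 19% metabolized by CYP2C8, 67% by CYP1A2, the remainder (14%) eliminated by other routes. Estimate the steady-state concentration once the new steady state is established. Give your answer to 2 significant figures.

8.5 mg/L

The CYP2C8 pathway (19% of clearance) increases to 5.4× activity: 0.19 × 5.4 = 1.026.
The CYP1A2 pathway (67% of clearance) is boosted to 1.6× activity: 0.67 × 1.6 = 1.072.
Non-CYP routes (14%) are unchanged.
Relative clearance = 1.026 + 1.072 + 0.14 = 2.238.
Dividing the baseline by the relative clearance: 19 / 2.238 = 8.5 mg/L.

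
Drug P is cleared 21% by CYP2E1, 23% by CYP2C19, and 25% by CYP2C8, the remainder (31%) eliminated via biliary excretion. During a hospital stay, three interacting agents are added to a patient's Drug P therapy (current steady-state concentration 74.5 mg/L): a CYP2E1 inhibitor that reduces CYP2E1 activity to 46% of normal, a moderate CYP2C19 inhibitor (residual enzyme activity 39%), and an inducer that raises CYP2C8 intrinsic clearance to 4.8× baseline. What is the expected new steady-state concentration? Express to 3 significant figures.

43.9 mg/L

The CYP2E1 pathway (21% of clearance) is reduced to 0.46× activity: 0.21 × 0.46 = 0.0966.
The CYP2C19 pathway (23% of clearance) drops to 0.39× activity: 0.23 × 0.39 = 0.0897.
The CYP2C8 pathway (25% of clearance) increases to 4.8× activity: 0.25 × 4.8 = 1.2.
Non-CYP routes (31%) are unchanged.
New clearance relative to baseline: 0.0966 + 0.0897 + 1.2 + 0.31 = 1.6963.
Steady-state concentration ∝ 1/CL: new value = 74.5 / 1.6963 = 43.9 mg/L.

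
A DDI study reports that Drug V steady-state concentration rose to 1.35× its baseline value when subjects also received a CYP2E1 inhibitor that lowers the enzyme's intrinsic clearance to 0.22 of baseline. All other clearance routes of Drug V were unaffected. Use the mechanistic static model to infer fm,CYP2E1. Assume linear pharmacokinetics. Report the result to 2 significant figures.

0.33

Let fm be the CYP2E1 fraction. New clearance relative to baseline = fm × 0.22 + (1 − fm).
Steady-state concentration ratio = 1 / (new CL fraction), so new CL fraction = 1 / 1.35 = 0.7407.
fm × 0.22 + 1 − fm = 0.7407  ⇒  fm × (0.22 − 1) = −0.2593  ⇒  fm = 0.33.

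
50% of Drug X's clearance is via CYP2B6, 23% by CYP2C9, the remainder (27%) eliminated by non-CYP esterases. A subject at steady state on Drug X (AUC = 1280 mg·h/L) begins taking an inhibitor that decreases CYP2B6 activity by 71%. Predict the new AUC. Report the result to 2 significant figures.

2.0 × 10³ mg·h/L

The CYP2B6 pathway (50% of clearance) falls to 0.29× activity: 0.5 × 0.29 = 0.145.
CYP2C9 (23%) and the residual 27% are unaffected.
New clearance relative to baseline: 0.145 + 0.23 + 0.27 = 0.645.
With dosing unchanged, AUC scales as 1/CL: 1280 / 0.645 = 2.0 × 10³ mg·h/L.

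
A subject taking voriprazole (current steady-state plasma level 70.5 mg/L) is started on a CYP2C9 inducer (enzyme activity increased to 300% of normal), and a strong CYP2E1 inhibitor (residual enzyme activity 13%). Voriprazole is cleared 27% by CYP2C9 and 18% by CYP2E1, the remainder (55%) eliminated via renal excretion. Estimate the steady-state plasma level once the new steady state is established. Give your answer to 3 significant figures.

51.0 mg/L

The CYP2C9 pathway (27% of clearance) increases to 3× activity: 0.27 × 3 = 0.81.
The CYP2E1 pathway (18% of clearance) falls to 0.13× activity: 0.18 × 0.13 = 0.0234.
The remaining 55% of clearance is unaffected.
Relative clearance = 0.81 + 0.0234 + 0.55 = 1.3834.
Steady-state plasma level ∝ 1/CL: new value = 70.5 / 1.3834 = 51.0 mg/L.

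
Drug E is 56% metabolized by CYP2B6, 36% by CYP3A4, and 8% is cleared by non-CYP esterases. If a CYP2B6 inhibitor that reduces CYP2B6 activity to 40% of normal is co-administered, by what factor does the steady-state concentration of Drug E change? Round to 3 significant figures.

1.51

The CYP2B6 pathway (56% of clearance) drops to 0.4× activity: 0.56 × 0.4 = 0.224.
CYP3A4 (36%) and the residual 8% are unaffected.
CL_new/CL_old = 0.224 + 0.36 + 0.08 = 0.664.
Since steady-state concentration ∝ 1/CL, the ratio is 1 / 0.664 = 1.51.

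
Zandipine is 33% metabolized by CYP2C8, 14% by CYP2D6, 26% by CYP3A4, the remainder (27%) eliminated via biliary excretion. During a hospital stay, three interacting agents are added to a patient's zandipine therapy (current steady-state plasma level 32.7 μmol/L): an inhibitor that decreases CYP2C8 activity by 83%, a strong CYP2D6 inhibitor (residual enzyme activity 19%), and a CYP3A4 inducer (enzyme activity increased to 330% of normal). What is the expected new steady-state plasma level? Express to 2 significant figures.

The CYP2C8 pathway (33% of clearance) falls to 0.17× activity: 0.33 × 0.17 = 0.0561.
The CYP2D6 pathway (14% of clearance) falls to 0.19× activity: 0.14 × 0.19 = 0.0266.
The CYP3A4 pathway (26% of clearance) increases to 3.3× activity: 0.26 × 3.3 = 0.858.
Non-CYP routes (27%) are unchanged.
New clearance relative to baseline: 0.0561 + 0.0266 + 0.858 + 0.27 = 1.2107.
Steady-state plasma level ∝ 1/CL: new value = 32.7 / 1.2107 = 27 μmol/L.

27 μmol/L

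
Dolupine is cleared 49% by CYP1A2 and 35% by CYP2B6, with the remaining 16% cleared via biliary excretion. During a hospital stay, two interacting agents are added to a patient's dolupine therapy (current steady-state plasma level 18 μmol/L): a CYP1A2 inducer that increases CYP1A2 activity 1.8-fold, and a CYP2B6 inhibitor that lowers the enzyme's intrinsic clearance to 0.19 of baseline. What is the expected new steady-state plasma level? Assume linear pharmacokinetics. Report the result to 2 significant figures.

The CYP1A2 pathway (49% of clearance) rises to 1.8× activity: 0.49 × 1.8 = 0.882.
The CYP2B6 pathway (35% of clearance) falls to 0.19× activity: 0.35 × 0.19 = 0.0665.
The remaining 16% of clearance is unaffected.
Relative clearance = 0.882 + 0.0665 + 0.16 = 1.1085.
Dividing the baseline by the relative clearance: 18 / 1.1085 = 16 μmol/L.

16 μmol/L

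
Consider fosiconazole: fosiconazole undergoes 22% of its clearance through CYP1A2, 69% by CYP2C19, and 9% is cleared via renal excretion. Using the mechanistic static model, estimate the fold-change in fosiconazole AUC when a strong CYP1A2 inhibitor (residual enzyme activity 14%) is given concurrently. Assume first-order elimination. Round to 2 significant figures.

The CYP1A2 pathway (22% of clearance) is reduced to 0.14× activity: 0.22 × 0.14 = 0.0308.
CYP2C19 (69%) and the residual 9% are unaffected.
Relative clearance = 0.0308 + 0.69 + 0.09 = 0.8108.
AUC ratio = CL_old/CL_new = 1 / 0.8108 = 1.2.

1.2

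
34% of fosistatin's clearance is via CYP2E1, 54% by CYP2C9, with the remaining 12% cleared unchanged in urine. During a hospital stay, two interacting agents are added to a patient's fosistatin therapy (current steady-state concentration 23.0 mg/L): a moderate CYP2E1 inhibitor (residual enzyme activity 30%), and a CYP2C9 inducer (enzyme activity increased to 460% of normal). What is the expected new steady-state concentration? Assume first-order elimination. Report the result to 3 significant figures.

CYP2E1: 0.34 × 0.3 = 0.102
CYP2C9: 0.54 × 4.6 = 2.484
Other: 0.12 (unchanged)
New clearance relative to baseline: 0.102 + 2.484 + 0.12 = 2.706.
New steady-state concentration = 23.0 / 2.706 = 8.50 mg/L (concentration scales inversely with clearance).

8.50 mg/L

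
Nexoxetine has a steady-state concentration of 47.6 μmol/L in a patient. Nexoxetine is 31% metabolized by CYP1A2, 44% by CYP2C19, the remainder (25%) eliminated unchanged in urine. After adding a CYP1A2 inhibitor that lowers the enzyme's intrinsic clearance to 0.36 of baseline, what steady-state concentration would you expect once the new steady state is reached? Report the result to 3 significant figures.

59.4 μmol/L

The CYP1A2 pathway (31% of clearance) is reduced to 0.36× activity: 0.31 × 0.36 = 0.1116.
CYP2C19 (44%) and the residual 25% are unaffected.
Relative clearance = 0.1116 + 0.44 + 0.25 = 0.8016.
With dosing unchanged, steady-state concentration scales as 1/CL: 47.6 / 0.8016 = 59.4 μmol/L.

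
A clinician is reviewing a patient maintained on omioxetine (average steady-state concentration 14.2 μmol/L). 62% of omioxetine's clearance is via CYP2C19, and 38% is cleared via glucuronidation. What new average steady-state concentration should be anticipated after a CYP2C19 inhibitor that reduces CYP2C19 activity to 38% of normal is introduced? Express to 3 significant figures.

CYP2C19: 0.62 × 0.38 = 0.2356
Other: 0.38 (unchanged)
New clearance relative to baseline: 0.2356 + 0.38 = 0.6156.
New average steady-state concentration = baseline ÷ relative clearance = 14.2 / 0.6156 = 23.1 μmol/L.

23.1 μmol/L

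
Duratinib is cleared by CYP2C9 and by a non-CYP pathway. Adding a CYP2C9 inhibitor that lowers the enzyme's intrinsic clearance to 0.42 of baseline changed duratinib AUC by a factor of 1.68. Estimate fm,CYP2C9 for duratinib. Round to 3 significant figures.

0.698

CL'/CL = 1 / 1.68 = 0.5952
0.42·fm + (1 − fm) = 0.5952
fm = (0.5952 − 1) / (0.42 − 1) = 0.698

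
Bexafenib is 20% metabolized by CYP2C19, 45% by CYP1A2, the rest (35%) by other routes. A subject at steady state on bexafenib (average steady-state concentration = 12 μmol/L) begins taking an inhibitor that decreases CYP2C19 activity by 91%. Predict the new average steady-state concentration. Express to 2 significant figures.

15 μmol/L

CYP2C19: 0.2 × 0.09 = 0.018
CYP1A2: 0.45 (unchanged)
Other: 0.35 (unchanged)
New clearance relative to baseline: 0.018 + 0.45 + 0.35 = 0.818.
New average steady-state concentration = baseline ÷ relative clearance = 12 / 0.818 = 15 μmol/L.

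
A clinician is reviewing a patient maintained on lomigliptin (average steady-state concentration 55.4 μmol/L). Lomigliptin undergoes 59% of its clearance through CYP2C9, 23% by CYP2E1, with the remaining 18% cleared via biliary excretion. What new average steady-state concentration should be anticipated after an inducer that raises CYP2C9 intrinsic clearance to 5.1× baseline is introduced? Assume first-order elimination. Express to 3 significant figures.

16.2 μmol/L

The CYP2C9 pathway (59% of clearance) is boosted to 5.1× activity: 0.59 × 5.1 = 3.009.
CYP2E1 (23%) and the residual 18% are unaffected.
CL_new/CL_old = 3.009 + 0.23 + 0.18 = 3.419.
Average steady-state concentration ∝ 1/CL, so new value = 55.4 / 3.419 = 16.2 μmol/L.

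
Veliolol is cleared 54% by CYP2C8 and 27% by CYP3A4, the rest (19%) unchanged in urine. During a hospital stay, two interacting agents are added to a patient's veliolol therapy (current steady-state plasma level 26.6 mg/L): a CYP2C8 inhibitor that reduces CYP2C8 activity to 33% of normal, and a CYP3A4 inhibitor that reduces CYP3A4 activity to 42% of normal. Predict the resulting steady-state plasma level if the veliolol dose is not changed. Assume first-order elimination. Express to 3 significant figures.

The CYP2C8 pathway (54% of clearance) falls to 0.33× activity: 0.54 × 0.33 = 0.1782.
The CYP3A4 pathway (27% of clearance) drops to 0.42× activity: 0.27 × 0.42 = 0.1134.
The remaining 19% of clearance is unaffected.
CL_new/CL_old = 0.1782 + 0.1134 + 0.19 = 0.4816.
New steady-state plasma level = 26.6 / 0.4816 = 55.2 mg/L (concentration scales inversely with clearance).

55.2 mg/L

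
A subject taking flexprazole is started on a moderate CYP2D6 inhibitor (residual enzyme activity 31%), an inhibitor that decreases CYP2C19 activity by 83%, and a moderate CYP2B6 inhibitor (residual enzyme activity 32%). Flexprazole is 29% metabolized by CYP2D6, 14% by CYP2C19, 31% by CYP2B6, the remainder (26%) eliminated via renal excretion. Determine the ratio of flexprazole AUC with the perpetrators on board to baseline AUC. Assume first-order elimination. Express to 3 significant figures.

2.11

CYP2D6: 0.29 × 0.31 = 0.0899
CYP2C19: 0.14 × 0.17 = 0.0238
CYP2B6: 0.31 × 0.32 = 0.0992
Other: 0.26 (unchanged)
New clearance relative to baseline: 0.0899 + 0.0238 + 0.0992 + 0.26 = 0.4729.
AUC ∝ 1/CL: fold-change = 1 / 0.4729 = 2.11.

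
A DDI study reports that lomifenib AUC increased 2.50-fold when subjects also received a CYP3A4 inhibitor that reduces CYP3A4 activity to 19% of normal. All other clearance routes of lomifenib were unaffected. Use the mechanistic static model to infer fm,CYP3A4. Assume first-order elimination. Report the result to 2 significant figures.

0.74

Let x = fm,CYP3A4. Because AUC ∝ 1/CL, relative clearance fell to 1/2.50 = 0.4.
Setting x·0.19 + (1 − x) = 0.4 and solving: x = (0.4 − 1)/(0.19 − 1) = 0.74.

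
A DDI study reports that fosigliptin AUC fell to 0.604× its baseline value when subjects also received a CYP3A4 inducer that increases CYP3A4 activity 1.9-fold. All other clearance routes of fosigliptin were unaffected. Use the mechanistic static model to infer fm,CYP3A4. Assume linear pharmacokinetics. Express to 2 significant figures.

0.73

CL'/CL = 1 / 0.604 = 1.656
1.9·fm + (1 − fm) = 1.656
fm = (1.656 − 1) / (1.9 − 1) = 0.73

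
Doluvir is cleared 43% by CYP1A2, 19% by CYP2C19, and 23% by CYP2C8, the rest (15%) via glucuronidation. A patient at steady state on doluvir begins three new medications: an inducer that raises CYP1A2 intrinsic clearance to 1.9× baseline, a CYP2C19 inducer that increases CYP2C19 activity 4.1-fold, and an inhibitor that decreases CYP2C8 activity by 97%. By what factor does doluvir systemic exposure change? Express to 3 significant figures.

0.570

CYP1A2: 0.43 × 1.9 = 0.817
CYP2C19: 0.19 × 4.1 = 0.779
CYP2C8: 0.23 × 0.03 = 0.0069
Other: 0.15 (unchanged)
Relative clearance = 0.817 + 0.779 + 0.0069 + 0.15 = 1.7529.
Systemic exposure ∝ 1/CL: fold-change = 1 / 1.7529 = 0.570.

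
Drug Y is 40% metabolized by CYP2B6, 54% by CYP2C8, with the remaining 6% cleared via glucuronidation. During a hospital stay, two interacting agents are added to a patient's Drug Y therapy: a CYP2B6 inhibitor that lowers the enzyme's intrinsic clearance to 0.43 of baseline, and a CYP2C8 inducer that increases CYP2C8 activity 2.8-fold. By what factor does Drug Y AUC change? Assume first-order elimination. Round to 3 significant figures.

The CYP2B6 pathway (40% of clearance) is reduced to 0.43× activity: 0.4 × 0.43 = 0.172.
The CYP2C8 pathway (54% of clearance) increases to 2.8× activity: 0.54 × 2.8 = 1.512.
The remaining 6% of clearance is unaffected.
CL_new/CL_old = 0.172 + 1.512 + 0.06 = 1.744.
AUC ∝ 1/CL: fold-change = 1 / 1.744 = 0.573.

0.573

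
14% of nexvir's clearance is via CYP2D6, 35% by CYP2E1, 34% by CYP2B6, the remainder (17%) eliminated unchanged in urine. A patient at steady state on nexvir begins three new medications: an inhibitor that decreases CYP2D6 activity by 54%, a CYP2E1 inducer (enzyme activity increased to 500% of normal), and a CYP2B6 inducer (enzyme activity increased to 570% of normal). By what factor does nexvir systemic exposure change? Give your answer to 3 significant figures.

The CYP2D6 pathway (14% of clearance) is reduced to 0.46× activity: 0.14 × 0.46 = 0.0644.
The CYP2E1 pathway (35% of clearance) rises to 5× activity: 0.35 × 5 = 1.75.
The CYP2B6 pathway (34% of clearance) rises to 5.7× activity: 0.34 × 5.7 = 1.938.
The remaining 17% of clearance is unaffected.
CL_new/CL_old = 0.0644 + 1.75 + 1.938 + 0.17 = 3.9224.
Net systemic exposure ratio = 1 / 3.9224 = 0.255.

0.255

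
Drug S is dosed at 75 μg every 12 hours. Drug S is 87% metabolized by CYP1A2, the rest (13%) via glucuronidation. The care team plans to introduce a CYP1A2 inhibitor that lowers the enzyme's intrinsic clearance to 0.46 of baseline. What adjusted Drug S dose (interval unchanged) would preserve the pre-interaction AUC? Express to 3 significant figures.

39.8 μg

CYP1A2: 0.87 × 0.46 = 0.4002
Other: 0.13 (unchanged)
Relative clearance = 0.4002 + 0.13 = 0.5302.
Css,avg = (dose rate)/CL, so holding Css fixed requires dose ∝ CL: 75 × 0.5302 = 39.8 μg.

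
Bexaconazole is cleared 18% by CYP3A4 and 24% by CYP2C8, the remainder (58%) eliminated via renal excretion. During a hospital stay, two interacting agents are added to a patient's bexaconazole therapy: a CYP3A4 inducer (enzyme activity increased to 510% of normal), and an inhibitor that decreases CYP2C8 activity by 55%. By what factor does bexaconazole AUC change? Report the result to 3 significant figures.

0.623

The CYP3A4 pathway (18% of clearance) rises to 5.1× activity: 0.18 × 5.1 = 0.918.
The CYP2C8 pathway (24% of clearance) is reduced to 0.45× activity: 0.24 × 0.45 = 0.108.
Non-CYP routes (58%) are unchanged.
Relative clearance = 0.918 + 0.108 + 0.58 = 1.606.
Because AUC varies inversely with clearance, the combined effect is 1 / 1.606 = 0.623.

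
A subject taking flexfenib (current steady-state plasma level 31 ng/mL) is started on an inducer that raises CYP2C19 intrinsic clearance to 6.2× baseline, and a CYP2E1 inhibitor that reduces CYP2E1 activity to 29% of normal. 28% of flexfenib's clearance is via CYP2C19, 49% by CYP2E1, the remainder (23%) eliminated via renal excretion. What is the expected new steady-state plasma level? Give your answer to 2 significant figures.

The CYP2C19 pathway (28% of clearance) is boosted to 6.2× activity: 0.28 × 6.2 = 1.736.
The CYP2E1 pathway (49% of clearance) drops to 0.29× activity: 0.49 × 0.29 = 0.1421.
The remaining 23% of clearance is unaffected.
Relative clearance = 1.736 + 0.1421 + 0.23 = 2.1081.
Dividing the baseline by the relative clearance: 31 / 2.1081 = 15 ng/mL.

15 ng/mL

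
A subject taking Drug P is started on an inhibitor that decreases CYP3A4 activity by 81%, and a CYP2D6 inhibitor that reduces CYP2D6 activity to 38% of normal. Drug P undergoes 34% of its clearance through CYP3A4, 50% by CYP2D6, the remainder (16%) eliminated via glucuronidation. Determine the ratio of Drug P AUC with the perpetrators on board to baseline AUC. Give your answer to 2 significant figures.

The CYP3A4 pathway (34% of clearance) drops to 0.19× activity: 0.34 × 0.19 = 0.0646.
The CYP2D6 pathway (50% of clearance) falls to 0.38× activity: 0.5 × 0.38 = 0.19.
Non-CYP routes (16%) are unchanged.
Relative clearance = 0.0646 + 0.19 + 0.16 = 0.4146.
Because AUC varies inversely with clearance, the combined effect is 1 / 0.4146 = 2.4.

2.4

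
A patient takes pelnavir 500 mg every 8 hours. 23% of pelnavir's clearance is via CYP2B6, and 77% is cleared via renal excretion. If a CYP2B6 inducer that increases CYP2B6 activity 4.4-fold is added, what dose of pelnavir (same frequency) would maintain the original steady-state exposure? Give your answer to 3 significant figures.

891 mg

The CYP2B6 pathway (23% of clearance) increases to 4.4× activity: 0.23 × 4.4 = 1.012.
Non-CYP routes (77%) are unchanged.
Relative clearance = 1.012 + 0.77 = 1.782.
Exposure is unchanged when dose changes in proportion to clearance. New dose = 500 mg × 1.782 = 891 mg.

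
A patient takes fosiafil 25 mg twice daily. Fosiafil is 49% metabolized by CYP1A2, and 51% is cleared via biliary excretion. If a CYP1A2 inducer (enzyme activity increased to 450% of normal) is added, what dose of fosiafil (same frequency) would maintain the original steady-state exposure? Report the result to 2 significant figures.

68 mg

The CYP1A2 pathway (49% of clearance) increases to 4.5× activity: 0.49 × 4.5 = 2.205.
The remaining 51% of clearance is unaffected.
CL_new/CL_old = 2.205 + 0.51 = 2.715.
To maintain the same steady-state level, dose must scale with clearance: new dose = 25 × 2.715 = 68 mg.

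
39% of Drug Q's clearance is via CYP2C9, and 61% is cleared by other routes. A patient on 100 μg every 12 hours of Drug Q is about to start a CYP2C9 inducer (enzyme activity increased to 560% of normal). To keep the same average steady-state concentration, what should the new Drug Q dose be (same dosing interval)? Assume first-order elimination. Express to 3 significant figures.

279 μg

The CYP2C9 pathway (39% of clearance) increases to 5.6× activity: 0.39 × 5.6 = 2.184.
Non-CYP routes (61%) are unchanged.
New clearance relative to baseline: 2.184 + 0.61 = 2.794.
Exposure is unchanged when dose changes in proportion to clearance. New dose = 100 μg × 2.794 = 279 μg.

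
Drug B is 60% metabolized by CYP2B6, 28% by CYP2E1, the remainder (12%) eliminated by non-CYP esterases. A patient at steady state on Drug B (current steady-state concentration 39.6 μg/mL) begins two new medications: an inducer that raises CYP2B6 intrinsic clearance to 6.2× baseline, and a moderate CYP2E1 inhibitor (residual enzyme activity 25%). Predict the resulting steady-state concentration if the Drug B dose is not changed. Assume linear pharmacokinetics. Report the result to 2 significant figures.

The CYP2B6 pathway (60% of clearance) is boosted to 6.2× activity: 0.6 × 6.2 = 3.72.
The CYP2E1 pathway (28% of clearance) is reduced to 0.25× activity: 0.28 × 0.25 = 0.07.
The remaining 12% of clearance is unaffected.
CL_new/CL_old = 3.72 + 0.07 + 0.12 = 3.91.
Steady-state concentration ∝ 1/CL: new value = 39.6 / 3.91 = 10 μg/mL.

10 μg/mL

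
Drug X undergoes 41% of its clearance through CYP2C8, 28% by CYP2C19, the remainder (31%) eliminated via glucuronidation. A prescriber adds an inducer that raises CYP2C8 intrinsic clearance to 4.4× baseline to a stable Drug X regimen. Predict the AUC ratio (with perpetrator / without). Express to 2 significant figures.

The CYP2C8 pathway (41% of clearance) increases to 4.4× activity: 0.41 × 4.4 = 1.804.
CYP2C19 (28%) and the residual 31% are unaffected.
New clearance relative to baseline: 1.804 + 0.28 + 0.31 = 2.394.
Since AUC ∝ 1/CL, the ratio is 1 / 2.394 = 0.42.

0.42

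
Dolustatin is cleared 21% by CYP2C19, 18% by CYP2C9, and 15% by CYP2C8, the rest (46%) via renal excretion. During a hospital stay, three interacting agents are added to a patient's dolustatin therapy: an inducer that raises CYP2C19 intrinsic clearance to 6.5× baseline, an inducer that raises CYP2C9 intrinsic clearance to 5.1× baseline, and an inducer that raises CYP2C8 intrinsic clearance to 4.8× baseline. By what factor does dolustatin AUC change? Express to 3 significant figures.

The CYP2C19 pathway (21% of clearance) rises to 6.5× activity: 0.21 × 6.5 = 1.365.
The CYP2C9 pathway (18% of clearance) increases to 5.1× activity: 0.18 × 5.1 = 0.918.
The CYP2C8 pathway (15% of clearance) is boosted to 4.8× activity: 0.15 × 4.8 = 0.72.
Non-CYP routes (46%) are unchanged.
New clearance relative to baseline: 1.365 + 0.918 + 0.72 + 0.46 = 3.463.
AUC ∝ 1/CL: fold-change = 1 / 3.463 = 0.289.

0.289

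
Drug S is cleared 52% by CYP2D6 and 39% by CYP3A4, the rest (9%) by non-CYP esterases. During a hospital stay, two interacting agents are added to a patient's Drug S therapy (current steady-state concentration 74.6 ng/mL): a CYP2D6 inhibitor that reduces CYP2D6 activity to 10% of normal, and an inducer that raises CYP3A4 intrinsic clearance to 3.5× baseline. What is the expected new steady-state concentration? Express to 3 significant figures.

49.5 ng/mL

The CYP2D6 pathway (52% of clearance) falls to 0.1× activity: 0.52 × 0.1 = 0.052.
The CYP3A4 pathway (39% of clearance) rises to 3.5× activity: 0.39 × 3.5 = 1.365.
Non-CYP routes (9%) are unchanged.
New clearance relative to baseline: 0.052 + 1.365 + 0.09 = 1.507.
Steady-state concentration ∝ 1/CL: new value = 74.6 / 1.507 = 49.5 ng/mL.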